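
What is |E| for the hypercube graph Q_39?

The 39-cube has n·2^(n-1) = 39·2^38 = 39·274877906944 = 10720238370816 edges.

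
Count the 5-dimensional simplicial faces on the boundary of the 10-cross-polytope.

f_5(10-orthoplex) = 2^6 · (10 choose 6) = 13440.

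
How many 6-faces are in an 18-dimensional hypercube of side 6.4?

Choose 6 of 18 axes to span the face (C(18,6) = 18564 ways), then fix each of the remaining 12 coordinates at one of its two extreme values (2^12 = 4096 ways): 18564·4096 = 76038144.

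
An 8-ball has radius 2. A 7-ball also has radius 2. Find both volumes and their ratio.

V_8(2) ≈ 1039.03. V_7(2) ≈ 604.77. Ratio V_8/V_7 ≈ 1.718.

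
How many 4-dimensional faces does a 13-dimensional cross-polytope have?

An n-cross-polytope has 2^(k+1)·C(n,k+1) k-faces. Here 2^5·C(13,5) = 32·1287 = 41184.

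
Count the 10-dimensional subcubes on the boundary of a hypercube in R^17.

f_10(17-cube) = (17 choose 10) · 2^7 = 2489344.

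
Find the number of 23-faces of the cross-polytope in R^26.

Each 23-face is the convex hull of 24 vertices, one chosen as ±e_i from each of 24 distinct axes: 2^24·C(26,24) = 5452595200.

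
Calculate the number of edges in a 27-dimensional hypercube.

Each of the 2^27 = 134217728 vertices has degree 27; total edges = 27·2^27/2 = 1811939328.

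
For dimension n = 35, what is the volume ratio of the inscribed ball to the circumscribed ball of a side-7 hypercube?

Volume scales as r^n, and r_in/r_out = 1/√35, giving (1/√35)^35 ≈ 9.52378e-28.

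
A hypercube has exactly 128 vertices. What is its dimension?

The n-cube has 2^n vertices, and 128 = 2^7, so n = 7.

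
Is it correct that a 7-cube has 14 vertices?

False. The 7-cube has 2^7 = 128 vertices.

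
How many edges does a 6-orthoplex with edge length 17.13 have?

An n-cross-polytope has 2^(k+1)·C(n,k+1) k-faces. Here 2^2·C(6,2) = 4·15 = 60.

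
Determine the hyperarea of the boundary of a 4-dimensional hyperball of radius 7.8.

|∂B_4(7.8)| ≈ 9367.28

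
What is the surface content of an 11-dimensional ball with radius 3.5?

S = n·V_n(r)/r = 11·V_11(3.5)/3.5 (volume-to-surface relation), giving 40353607·π^5/2160 ≈ 5.71713e+06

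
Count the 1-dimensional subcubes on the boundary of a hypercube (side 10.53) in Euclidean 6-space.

f_1(6-cube) = (6 choose 1) · 2^5 = 192.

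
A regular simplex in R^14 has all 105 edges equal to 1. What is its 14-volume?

For a regular n-simplex with edge a, V = (a^n / n!)·√((n+1)/2^n). With a=1, n=14: V ≈ 3.47078e-13.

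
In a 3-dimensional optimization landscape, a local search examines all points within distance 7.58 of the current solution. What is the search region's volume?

The n-ball volume is π^(n/2)·r^n/Γ(n/2+1). With n=3, r=7.58: V ≈ 1824.3.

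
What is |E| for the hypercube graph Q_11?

An n-cube has n·2^(n-1) edges. With n = 11: 11·1024 = 11264.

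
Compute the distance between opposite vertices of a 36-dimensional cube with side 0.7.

d = √(0.7² + 0.7² + ... + 0.7²) [36 terms] = √(36·0.7²) = 0.7√36 = 4.2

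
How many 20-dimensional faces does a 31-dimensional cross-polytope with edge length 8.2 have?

An n-cross-polytope has 2^(k+1)·C(n,k+1) k-faces. Here 2^21·C(31,21) = 2097152·44352165 = 93013231534080.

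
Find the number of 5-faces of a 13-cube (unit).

Choose 5 of 13 axes to span the face (C(13,5) = 1287 ways), then fix each of the remaining 8 coordinates at one of its two extreme values (2^8 = 256 ways): 1287·256 = 329472.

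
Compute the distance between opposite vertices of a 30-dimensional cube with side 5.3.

||(5.3,5.3,...,5.3)|| = √(30)·5.3 ≈ 29.0293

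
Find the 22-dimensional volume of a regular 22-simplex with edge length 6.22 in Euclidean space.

Volume = 6.22^22 · √(23/2^22) / 22! ≈ 6.05558e-07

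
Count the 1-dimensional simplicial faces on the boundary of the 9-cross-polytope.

Each 1-face is the convex hull of 2 vertices, one chosen as ±e_i from each of 2 distinct axes: 2^2·C(9,2) = 144.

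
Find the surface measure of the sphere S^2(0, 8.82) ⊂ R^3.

|∂B_3(8.82)| = 4πr² = 4π·(8.82)² ≈ 977.568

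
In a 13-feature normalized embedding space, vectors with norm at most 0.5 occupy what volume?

Volume = π^{13/2}·(0.5)^13/Γ(15/2) = π^6/8648640 ≈ 0.000111161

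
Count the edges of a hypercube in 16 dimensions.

The 16-cube has n·2^(n-1) = 16·2^15 = 16·32768 = 524288 edges.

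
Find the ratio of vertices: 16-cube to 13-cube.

The 16-cube has 2^16 = 65536 vertices. The 13-cube has 2^13 = 8192 vertices. Ratio: 65536/8192 = 8.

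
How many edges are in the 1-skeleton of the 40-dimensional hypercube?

An n-cube has n·2^(n-1) edges. With n = 40: 40·549755813888 = 21990232555520.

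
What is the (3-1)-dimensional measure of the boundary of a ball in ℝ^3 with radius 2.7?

The surface area of an n-ball is 2π^(n/2) r^(n-1) / Γ(n/2). For n=3, r=2.7: 4πr² = 4π·(2.7)² ≈ 91.6088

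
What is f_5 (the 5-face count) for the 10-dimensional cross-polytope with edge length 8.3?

An n-cross-polytope has 2^(k+1)·C(n,k+1) k-faces. Here 2^6·C(10,6) = 64·210 = 13440.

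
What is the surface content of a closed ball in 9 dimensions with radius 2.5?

S_9(2.5) = 2·π^(9/2)·(2.5)^8 / Γ(9/2) = 78125·π^4/168 ≈ 45298.1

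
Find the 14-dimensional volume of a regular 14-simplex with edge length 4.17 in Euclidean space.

Volume = 4.17^14 · √(15/2^14) / 14! ≈ 0.000166852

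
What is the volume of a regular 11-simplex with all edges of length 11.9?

V_11 = √(12) · 11.9^11 / (11! · 2^(11/2)) ≈ 1299.53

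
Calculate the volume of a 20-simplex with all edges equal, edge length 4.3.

For a regular n-simplex with edge a, V = (a^n / n!)·√((n+1)/2^n). With a=4.3, n=20: V ≈ 8.59121e-09.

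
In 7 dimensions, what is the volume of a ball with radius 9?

V = 25509168·π^3/35 ≈ 2.25984e+07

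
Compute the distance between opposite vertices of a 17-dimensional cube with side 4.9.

The space diagonal of an n-cube of side s is s√n. Here 4.9·√17 ≈ 20.2032.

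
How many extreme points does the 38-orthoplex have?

An n-cross-polytope has 2n vertices; here n = 38, giving 76.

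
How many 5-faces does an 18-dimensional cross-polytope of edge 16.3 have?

An n-cross-polytope has 2^(k+1)·C(n,k+1) k-faces. Here 2^6·C(18,6) = 64·18564 = 1188096.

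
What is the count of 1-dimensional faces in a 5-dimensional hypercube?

Number of 1-faces = C(5,1) · 2^(5-1) = 5 · 16 = 80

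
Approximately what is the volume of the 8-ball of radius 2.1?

The n-ball volume is π^(n/2)·r^n/Γ(n/2+1). With n=8, r=2.1: V ≈ 1535.12.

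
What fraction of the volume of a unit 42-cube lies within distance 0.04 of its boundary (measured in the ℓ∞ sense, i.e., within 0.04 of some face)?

The inner cube has side 1-2·0.04 = 0.92 and volume (0.92)^42 ≈ 0.03014, so the shell holds 0.969864 of the volume.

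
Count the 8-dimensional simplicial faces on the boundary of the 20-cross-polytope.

Number of 8-faces = 2^(8+1) · C(20,8+1) = 512 · 167960 = 85995520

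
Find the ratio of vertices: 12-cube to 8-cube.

The 12-cube has 2^12 = 4096 vertices. The 8-cube has 2^8 = 256 vertices. Ratio: 4096/256 = 16.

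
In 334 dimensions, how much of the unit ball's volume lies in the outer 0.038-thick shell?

1 - (1-0.038)^334 ≈ 0.9999975985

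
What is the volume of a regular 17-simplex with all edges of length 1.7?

Volume = 1.7^17 · √(18/2^17) / 17! ≈ 2.72549e-13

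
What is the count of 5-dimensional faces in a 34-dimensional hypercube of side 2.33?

Number of 5-faces = C(34,5) · 2^(34-5) = 278256 · 536870912 = 149387552489472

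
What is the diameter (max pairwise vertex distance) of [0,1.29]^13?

||(1.29,1.29,...,1.29)|| = √(13)·1.29 ≈ 4.65116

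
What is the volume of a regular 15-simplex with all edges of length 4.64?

Volume = 4.64^15 · √(16/2^15) / 15! ≈ 0.000168114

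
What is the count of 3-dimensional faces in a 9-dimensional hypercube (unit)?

Choose 3 of 9 axes to span the face (C(9,3) = 84 ways), then fix each of the remaining 6 coordinates at one of its two extreme values (2^6 = 64 ways): 84·64 = 5376.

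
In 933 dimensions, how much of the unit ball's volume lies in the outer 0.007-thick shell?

V(inner)/V(outer) = ((1-0.007)/1)^933 ≈ 0.001424, so the shell fraction is 0.998576.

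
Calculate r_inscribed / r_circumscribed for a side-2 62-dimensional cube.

For an n-cube of any side s, the inradius is s/2 and the circumradius is s√n/2, so the ratio is 1/√62 ≈ 0.127.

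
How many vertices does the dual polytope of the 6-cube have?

The 6-dimensional cross-polytope has 2n = 2·6 = 12 vertices.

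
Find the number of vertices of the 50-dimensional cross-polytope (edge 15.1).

The vertices are ±e_1, ..., ±e_50, so there are 2·50 = 100.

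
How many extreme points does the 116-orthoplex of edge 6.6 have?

An n-cross-polytope has 2n vertices; here n = 116, giving 232.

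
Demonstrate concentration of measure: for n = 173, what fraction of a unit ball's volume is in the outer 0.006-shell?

1 - (1-0.006)^173 ≈ 0.646943 ≈ 64.69%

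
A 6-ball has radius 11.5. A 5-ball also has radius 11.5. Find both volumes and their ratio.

V_6(11.5) ≈ 1.19532e+07. V_5(11.5) ≈ 1.05874e+06. Ratio V_6/V_5 ≈ 11.29.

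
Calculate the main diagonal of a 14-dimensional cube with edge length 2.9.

||(2.9,2.9,...,2.9)|| = √(14)·2.9 ≈ 10.8508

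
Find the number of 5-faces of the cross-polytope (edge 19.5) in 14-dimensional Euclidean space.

Number of 5-faces = 2^(5+1) · C(14,5+1) = 64 · 3003 = 192192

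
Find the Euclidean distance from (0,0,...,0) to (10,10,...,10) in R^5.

The space diagonal of an n-cube of side s is s√n. Here 10·√5 ≈ 22.3607.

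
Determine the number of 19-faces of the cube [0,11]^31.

An n-cube has C(n,k)·2^(n-k) k-faces. Here C(31,19)·2^12 = 141120525·4096 = 578029670400.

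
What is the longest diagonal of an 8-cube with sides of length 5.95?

The space diagonal of an n-cube of side s is s√n. Here 5.95·√8 ≈ 16.8291.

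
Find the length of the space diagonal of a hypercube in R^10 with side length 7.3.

d = √(7.3² + 7.3² + ... + 7.3²) [10 terms] = √(10·7.3²) = 7.3√10 ≈ 23.0846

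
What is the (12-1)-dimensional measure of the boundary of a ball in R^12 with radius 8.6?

|∂B_12(8.6)| ≈ 3.04952e+11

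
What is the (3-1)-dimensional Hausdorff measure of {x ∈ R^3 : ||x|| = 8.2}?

S = n·V_n(r)/r = 3·V_3(8.2)/8.2 (volume-to-surface relation), giving 4πr² = 4π·(8.2)² ≈ 844.963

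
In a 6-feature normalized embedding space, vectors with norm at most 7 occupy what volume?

Volume = π^{6/2}·(7)^6/Γ(4) = 117649·π^3/6 ≈ 607976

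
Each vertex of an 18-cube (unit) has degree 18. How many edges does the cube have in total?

The 18-cube has n·2^(n-1) = 18·2^17 = 18·131072 = 2359296 edges.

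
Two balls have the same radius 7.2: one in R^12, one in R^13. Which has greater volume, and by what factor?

V_12(7.2) ≈ 2.59153e+10, V_13(7.2) ≈ 1.27252e+11. The 13-ball is larger by a factor of 4.91.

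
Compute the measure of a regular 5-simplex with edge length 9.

Volume = 9^5 · √(6/2^5) / 5! ≈ 213.075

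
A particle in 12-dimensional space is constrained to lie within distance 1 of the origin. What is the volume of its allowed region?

V = π^6/720 ≈ 1.33526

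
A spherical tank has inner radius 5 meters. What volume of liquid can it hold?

Volume = π^{3/2}·(5)^3/Γ(5/2) = 500·π/3 ≈ 523.599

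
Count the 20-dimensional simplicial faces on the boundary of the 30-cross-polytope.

An n-cross-polytope has 2^(k+1)·C(n,k+1) k-faces. Here 2^21·C(30,21) = 2097152·14307150 = 30004268236800.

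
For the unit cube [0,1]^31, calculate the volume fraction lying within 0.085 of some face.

1 - (1 - 2·0.085)^31 = 1 - 0.83^31 ≈ 0.9969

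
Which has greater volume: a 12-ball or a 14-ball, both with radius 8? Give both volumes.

V_12(8) ≈ 9.17586e+10. V_14(8) ≈ 2.63559e+12. The 14-ball is larger.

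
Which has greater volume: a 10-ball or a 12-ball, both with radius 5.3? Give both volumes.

V_10(5.3) ≈ 4.45992e+07. V_12(5.3) ≈ 6.5596e+08. The 12-ball is larger.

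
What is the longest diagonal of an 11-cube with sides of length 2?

||(2,2,...,2)|| = √(11)·2 ≈ 6.63325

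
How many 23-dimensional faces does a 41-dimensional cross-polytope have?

Number of 23-faces = 2^(23+1) · C(41,23+1) = 16777216 · 151584480450 = 2543165570757427200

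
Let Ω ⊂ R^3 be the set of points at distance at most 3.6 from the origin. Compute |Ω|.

The n-ball volume is π^(n/2)·r^n/Γ(n/2+1). With n=3, r=3.6: V ≈ 195.432.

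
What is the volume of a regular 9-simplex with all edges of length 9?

For a regular n-simplex with edge a, V = (a^n / n!)·√((n+1)/2^n). With a=9, n=9: V ≈ 149.205.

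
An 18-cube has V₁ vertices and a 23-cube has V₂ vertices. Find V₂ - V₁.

V₁ = 2^18 = 262144. V₂ = 2^23 = 8388608. V₂ - V₁ = 8126464.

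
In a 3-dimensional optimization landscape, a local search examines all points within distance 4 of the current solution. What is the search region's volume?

V_3(4) = π^(3/2) · (4)^3 / Γ(3/2 + 1) = 256·π/3 ≈ 268.083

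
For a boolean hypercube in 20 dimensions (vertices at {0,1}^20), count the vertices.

An n-cube has 2^n vertices; for n = 20 that is 2^20 = 1048576.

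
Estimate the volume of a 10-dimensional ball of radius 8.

Volume = π^{10/2}·(8)^10/Γ(6) = 134217728·π^5/15 ≈ 2.73822e+09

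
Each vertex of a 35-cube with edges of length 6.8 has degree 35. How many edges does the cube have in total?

Number of 1-faces = C(35,1)·2^(35-1) = 35·17179869184 = 601295421440.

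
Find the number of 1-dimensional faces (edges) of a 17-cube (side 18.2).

An n-cube has n·2^(n-1) edges. With n = 17: 17·65536 = 1114112.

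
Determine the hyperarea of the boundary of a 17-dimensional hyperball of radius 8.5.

S_17(8.5) = 2·π^(17/2)·(8.5)^16 / Γ(17/2) = 48661191875666868481·π^8/259459200 ≈ 1.77956e+15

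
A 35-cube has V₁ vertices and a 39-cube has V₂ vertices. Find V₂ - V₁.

V₁ = 2^35 = 34359738368. V₂ = 2^39 = 549755813888. V₂ - V₁ = 515396075520.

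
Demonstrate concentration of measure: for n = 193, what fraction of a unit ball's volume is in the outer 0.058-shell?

1 - (1-0.058)^193 ≈ 0.99999 ≈ 99.999019%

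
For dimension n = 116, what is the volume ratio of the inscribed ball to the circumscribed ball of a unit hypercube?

V_in/V_out = n^(-n/2) = 116^(-116/2) ≈ 1.82573e-120.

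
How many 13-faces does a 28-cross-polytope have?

An n-cross-polytope has 2^(k+1)·C(n,k+1) k-faces. Here 2^14·C(28,14) = 16384·40116600 = 657270374400.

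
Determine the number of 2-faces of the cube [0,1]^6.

Choose 2 of 6 axes to span the face (C(6,2) = 15 ways), then fix each of the remaining 4 coordinates at one of its two extreme values (2^4 = 16 ways): 15·16 = 240.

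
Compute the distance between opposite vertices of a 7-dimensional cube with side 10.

The space diagonal of an n-cube of side s is s√n. Here 10·√7 ≈ 26.4575.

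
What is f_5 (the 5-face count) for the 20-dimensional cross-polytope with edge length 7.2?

f_5(20-orthoplex) = 2^6 · (20 choose 6) = 2480640.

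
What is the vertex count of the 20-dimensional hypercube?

Each vertex is a binary string of length 20, so there are 2^20 = 1048576.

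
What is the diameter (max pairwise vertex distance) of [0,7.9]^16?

Diagonal = √16 · 7.9 = 31.6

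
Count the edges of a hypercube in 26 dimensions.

The 26-cube has n·2^(n-1) = 26·2^25 = 26·33554432 = 872415232 edges.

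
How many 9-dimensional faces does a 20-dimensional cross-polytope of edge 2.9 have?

An n-cross-polytope has 2^(k+1)·C(n,k+1) k-faces. Here 2^10·C(20,10) = 1024·184756 = 189190144.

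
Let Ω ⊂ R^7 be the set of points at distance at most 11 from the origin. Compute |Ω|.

V = 311794736·π^3/105 ≈ 9.20723e+07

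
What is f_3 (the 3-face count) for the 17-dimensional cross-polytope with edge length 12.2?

f_3(17-orthoplex) = 2^4 · (17 choose 4) = 38080.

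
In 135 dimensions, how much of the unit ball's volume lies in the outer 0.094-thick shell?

1 - (1-0.094)^135 ≈ 0.9999983696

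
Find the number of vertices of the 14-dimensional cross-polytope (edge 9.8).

The vertices are ±e_1, ..., ±e_14, so there are 2·14 = 28.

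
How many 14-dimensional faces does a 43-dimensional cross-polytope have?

An n-cross-polytope has 2^(k+1)·C(n,k+1) k-faces. Here 2^15·C(43,15) = 32768·151532656696 = 4965422094614528.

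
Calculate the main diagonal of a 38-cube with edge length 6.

||(6,6,...,6)|| = √(38)·6 ≈ 36.9865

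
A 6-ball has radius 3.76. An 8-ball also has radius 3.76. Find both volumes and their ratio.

V_6(3.76) ≈ 14602.4. V_8(3.76) ≈ 162140. Ratio V_6/V_8 ≈ 0.09006.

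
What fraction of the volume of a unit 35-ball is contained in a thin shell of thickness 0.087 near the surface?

Shell fraction = 1 - (1-0.087)^35 ≈ 0.95865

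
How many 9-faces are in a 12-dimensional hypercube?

Number of 9-faces = C(12,9) · 2^(12-9) = 220 · 8 = 1760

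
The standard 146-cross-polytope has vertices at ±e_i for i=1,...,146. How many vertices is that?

The vertices are ±e_1, ..., ±e_146, so there are 2·146 = 292.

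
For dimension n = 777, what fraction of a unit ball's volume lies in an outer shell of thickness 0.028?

1 - (1-0.028)^777 ≈ 1 - 2.61e-10 ≈ (100 - 2.61e-08)%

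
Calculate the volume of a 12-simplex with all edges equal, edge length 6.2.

V_12 = √(13) · 6.2^12 / (12! · 2^(12/2)) ≈ 0.37945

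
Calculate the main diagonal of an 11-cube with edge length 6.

The space diagonal of an n-cube of side s is s√n. Here 6·√11 ≈ 19.8997.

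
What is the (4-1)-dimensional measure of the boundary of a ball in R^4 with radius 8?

S_4(8) = 2·π^(4/2)·(8)^3 / Γ(4/2) = 1024·π^2 ≈ 10106.5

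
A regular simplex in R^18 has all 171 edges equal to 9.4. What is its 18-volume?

For a regular n-simplex with edge a, V = (a^n / n!)·√((n+1)/2^n). With a=9.4, n=18: V ≈ 0.436583.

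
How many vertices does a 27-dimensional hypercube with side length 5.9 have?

Number of vertices = 2^27 = 134217728.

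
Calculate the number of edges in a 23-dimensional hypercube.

The 23-cube has n·2^(n-1) = 23·2^22 = 23·4194304 = 96468992 edges.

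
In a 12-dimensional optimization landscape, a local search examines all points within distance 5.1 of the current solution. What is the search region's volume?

Volume = π^{12/2}·(5.1)^12/Γ(7) ≈ 4.13437e+08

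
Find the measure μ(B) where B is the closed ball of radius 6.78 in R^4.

The n-ball volume is π^(n/2)·r^n/Γ(n/2+1). With n=4, r=6.78: V ≈ 10427.7.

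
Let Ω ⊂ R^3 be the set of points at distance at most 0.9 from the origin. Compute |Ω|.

Volume = π^{3/2}·(0.9)^3/Γ(5/2) ≈ 3.05363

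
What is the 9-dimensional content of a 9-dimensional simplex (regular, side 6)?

Volume = 6^9 · √(10/2^9) / 9! ≈ 3.88118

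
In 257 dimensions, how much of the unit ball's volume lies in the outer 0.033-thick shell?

V(inner)/V(outer) = ((1-0.033)/1)^257 ≈ 0.0001797, so the shell fraction is 0.99982.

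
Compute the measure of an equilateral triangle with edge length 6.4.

Area = (√3/4) · 6.4² = 17.7362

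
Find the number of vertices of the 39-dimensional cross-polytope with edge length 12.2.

An n-cross-polytope has 2n vertices; here n = 39, giving 78.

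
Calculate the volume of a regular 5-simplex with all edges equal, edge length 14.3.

For a regular n-simplex with edge a, V = (a^n / n!)·√((n+1)/2^n). With a=14.3, n=5: V ≈ 2157.74.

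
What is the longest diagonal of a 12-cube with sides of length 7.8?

The space diagonal of an n-cube of side s is s√n. Here 7.8·√12 ≈ 27.02.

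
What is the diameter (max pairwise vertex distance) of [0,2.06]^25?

Diagonal = √25 · 2.06 = 10.3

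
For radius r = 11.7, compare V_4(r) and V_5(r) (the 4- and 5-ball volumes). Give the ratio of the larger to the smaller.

V_4(11.7) ≈ 92472.6, V_5(11.7) ≈ 1.15406e+06. The 5-ball is larger by a factor of 12.48.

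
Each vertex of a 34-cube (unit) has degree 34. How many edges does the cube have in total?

Each of the 2^34 = 17179869184 vertices has degree 34; total edges = 34·2^34/2 = 292057776128.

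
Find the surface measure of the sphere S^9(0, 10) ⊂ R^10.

|∂B_10(10)| = 250000000·π^5/3 ≈ 2.55016e+10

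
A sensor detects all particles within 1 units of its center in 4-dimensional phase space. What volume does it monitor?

V_4(1) = π^(4/2) · (1)^4 / Γ(4/2 + 1) = π^2/2 ≈ 4.9348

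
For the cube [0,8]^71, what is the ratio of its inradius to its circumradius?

Ratio = (s/2)/(s√71/2) = 71^(-1/2) ≈ 0.118678.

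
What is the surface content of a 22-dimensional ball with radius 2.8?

S_22(2.8) = 2·π^(22/2)·(2.8)^21 / Γ(22/2) ≈ 3.98322e+08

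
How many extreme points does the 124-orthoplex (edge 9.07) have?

The vertices are ±e_1, ..., ±e_124, so there are 2·124 = 248.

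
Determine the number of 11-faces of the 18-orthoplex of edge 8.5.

Each 11-face is the convex hull of 12 vertices, one chosen as ±e_i from each of 12 distinct axes: 2^12·C(18,12) = 76038144.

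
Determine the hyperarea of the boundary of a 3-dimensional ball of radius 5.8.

S_3(5.8) = 2·π^(3/2)·(5.8)^2 / Γ(3/2) = 4πr² = 4π·(5.8)² ≈ 422.733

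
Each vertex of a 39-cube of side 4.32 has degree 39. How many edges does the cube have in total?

Number of 1-faces = C(39,1)·2^(39-1) = 39·274877906944 = 10720238370816.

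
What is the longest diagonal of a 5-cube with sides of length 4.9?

d = √(4.9² + 4.9² + ... + 4.9²) [5 terms] = √(5·4.9²) = 4.9√5 ≈ 10.9567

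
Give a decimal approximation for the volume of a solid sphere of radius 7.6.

The n-ball volume is π^(n/2)·r^n/Γ(n/2+1). With n=3, r=7.6: V ≈ 1838.78.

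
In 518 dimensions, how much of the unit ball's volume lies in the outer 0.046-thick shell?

V(inner)/V(outer) = ((1-0.046)/1)^518 ≈ 2.547e-11, so the shell fraction is 1 - 2.547e-11.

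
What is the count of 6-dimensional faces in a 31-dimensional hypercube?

f_6(31-cube) = (31 choose 6) · 2^25 = 24705490747392.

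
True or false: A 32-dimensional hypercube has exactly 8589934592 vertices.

False. The 32-cube has 2^32 = 4294967296 vertices.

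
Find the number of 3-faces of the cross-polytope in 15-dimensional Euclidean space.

Each 3-face is the convex hull of 4 vertices, one chosen as ±e_i from each of 4 distinct axes: 2^4·C(15,4) = 21840.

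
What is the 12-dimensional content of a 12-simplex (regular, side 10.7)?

For a regular n-simplex with edge a, V = (a^n / n!)·√((n+1)/2^n). With a=10.7, n=12: V ≈ 264.887.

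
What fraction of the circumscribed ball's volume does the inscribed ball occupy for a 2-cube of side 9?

V_in/V_out = n^(-n/2) = 2^(-2/2) ≈ 0.5.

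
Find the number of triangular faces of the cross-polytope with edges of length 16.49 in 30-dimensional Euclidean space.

f_2(30-orthoplex) = 2^3 · (30 choose 3) = 32480.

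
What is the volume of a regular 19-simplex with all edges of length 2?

V = (2^19 / 19!) · √((19+1) / 2^19) ≈ 2.66198e-14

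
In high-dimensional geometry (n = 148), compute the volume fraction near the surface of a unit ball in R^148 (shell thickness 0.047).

1 - (1-0.047)^148 ≈ 0.999195 ≈ 99.92%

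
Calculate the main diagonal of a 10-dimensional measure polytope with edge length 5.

The space diagonal of an n-cube of side s is s√n. Here 5·√10 ≈ 15.8114.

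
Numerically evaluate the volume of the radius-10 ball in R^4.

V = 5000·π^2 ≈ 49348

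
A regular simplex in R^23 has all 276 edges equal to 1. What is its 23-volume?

Volume = 1^23 · √(24/2^23) / 23! ≈ 6.54284e-26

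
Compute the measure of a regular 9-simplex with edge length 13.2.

V_9 = √(10) · 13.2^9 / (9! · 2^(9/2)) ≈ 4685.62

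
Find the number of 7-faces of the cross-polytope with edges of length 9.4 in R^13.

f_7(13-orthoplex) = 2^8 · (13 choose 8) = 329472.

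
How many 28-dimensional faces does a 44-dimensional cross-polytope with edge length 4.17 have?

f_28(44-orthoplex) = 2^29 · (44 choose 29) = 123432859528249475072.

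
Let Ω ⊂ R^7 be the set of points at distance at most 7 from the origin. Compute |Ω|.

The n-ball volume is π^(n/2)·r^n/Γ(n/2+1). With n=7, r=7: V = 1882384·π^3/15 ≈ 3.89105e+06.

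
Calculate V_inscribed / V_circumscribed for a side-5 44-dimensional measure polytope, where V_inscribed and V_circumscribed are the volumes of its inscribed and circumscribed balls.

V_in / V_out = (r_in/r_out)^44 = (1/√44)^44 = 44^(-44/2) ≈ 6.98299e-37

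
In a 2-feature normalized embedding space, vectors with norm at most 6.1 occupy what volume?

The n-ball volume is π^(n/2)·r^n/Γ(n/2+1). With n=2, r=6.1: V ≈ 116.899.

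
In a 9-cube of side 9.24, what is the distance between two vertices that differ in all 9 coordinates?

d = √(9.24² + 9.24² + ... + 9.24²) [9 terms] = √(9·9.24²) = 9.24√9 = 27.72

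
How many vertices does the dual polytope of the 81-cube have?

The vertices are ±e_1, ..., ±e_81, so there are 2·81 = 162.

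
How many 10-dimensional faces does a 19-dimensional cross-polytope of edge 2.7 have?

f_10(19-orthoplex) = 2^11 · (19 choose 11) = 154791936.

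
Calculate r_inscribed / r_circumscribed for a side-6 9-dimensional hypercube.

r_in = 6/2 (half the side); r_out = 6√9/2 (half the diagonal). Ratio = 1/√9 ≈ 0.333333.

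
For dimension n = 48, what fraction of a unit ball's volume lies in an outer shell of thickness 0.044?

1 - (1-0.044)^48 ≈ 0.88466 ≈ 88.47%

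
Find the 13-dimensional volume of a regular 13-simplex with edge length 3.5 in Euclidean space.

For a regular n-simplex with edge a, V = (a^n / n!)·√((n+1)/2^n). With a=3.5, n=13: V ≈ 7.85187e-05.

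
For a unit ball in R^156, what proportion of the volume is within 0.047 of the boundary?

V(inner)/V(outer) = ((1-0.047)/1)^156 ≈ 0.0005476, so the shell fraction is 0.999452.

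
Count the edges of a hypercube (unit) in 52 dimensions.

Number of 1-faces = C(52,1)·2^(52-1) = 52·2251799813685248 = 117093590311632896.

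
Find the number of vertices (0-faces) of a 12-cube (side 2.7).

An n-cube has C(n,k)·2^(n-k) k-faces. Here C(12,0)·2^12 = 1·4096 = 4096.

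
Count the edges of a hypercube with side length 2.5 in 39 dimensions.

An n-cube has n·2^(n-1) edges. With n = 39: 39·274877906944 = 10720238370816.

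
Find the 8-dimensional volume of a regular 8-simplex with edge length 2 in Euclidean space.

For a regular n-simplex with edge a, V = (a^n / n!)·√((n+1)/2^n). With a=2, n=8: V ≈ 0.00119048.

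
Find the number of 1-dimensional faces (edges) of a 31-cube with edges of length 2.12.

The 31-cube has n·2^(n-1) = 31·2^30 = 31·1073741824 = 33285996544 edges.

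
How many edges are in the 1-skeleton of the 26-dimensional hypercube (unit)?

Number of 1-faces = C(26,1)·2^(26-1) = 26·33554432 = 872415232.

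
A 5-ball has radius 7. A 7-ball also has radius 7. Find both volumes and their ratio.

V_5(7) ≈ 88468.5. V_7(7) ≈ 3.89105e+06. Ratio V_5/V_7 ≈ 0.02274.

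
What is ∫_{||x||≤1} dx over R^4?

The n-ball volume is π^(n/2)·r^n/Γ(n/2+1). With n=4, r=1: V = π^2/2 ≈ 4.9348.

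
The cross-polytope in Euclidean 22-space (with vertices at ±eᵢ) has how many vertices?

The 22-dimensional cross-polytope has 2n = 2·22 = 44 vertices.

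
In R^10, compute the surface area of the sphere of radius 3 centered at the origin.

|∂B_10(3)| = 6561·π^5/4 ≈ 501949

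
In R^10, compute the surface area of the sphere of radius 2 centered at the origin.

S_10(2) = 2·π^(10/2)·(2)^9 / Γ(10/2) = 128·π^5/3 ≈ 13056.8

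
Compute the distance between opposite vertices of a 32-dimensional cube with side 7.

d = √(7² + 7² + ... + 7²) [32 terms] = √(32·7²) = 7√32 ≈ 39.598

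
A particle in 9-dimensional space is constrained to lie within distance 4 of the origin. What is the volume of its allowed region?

The n-ball volume is π^(n/2)·r^n/Γ(n/2+1). With n=9, r=4: V = 8388608·π^4/945 ≈ 864684.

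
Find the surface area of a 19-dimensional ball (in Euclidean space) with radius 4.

The surface area of an n-ball is 2π^(n/2) r^(n-1) / Γ(n/2). For n=19, r=4: 70368744177664·π^9/34459425 ≈ 6.08724e+10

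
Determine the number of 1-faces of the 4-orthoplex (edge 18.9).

f_1(4-orthoplex) = 2^2 · (4 choose 2) = 24.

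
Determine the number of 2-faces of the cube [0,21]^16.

Number of 2-faces = C(16,2) · 2^(16-2) = 120 · 16384 = 1966080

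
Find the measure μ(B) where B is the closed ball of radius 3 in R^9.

The n-ball volume is π^(n/2)·r^n/Γ(n/2+1). With n=9, r=3: V = 23328·π^4/35 ≈ 64924.6.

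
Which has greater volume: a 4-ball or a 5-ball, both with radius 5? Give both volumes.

V_4(5) ≈ 3084.25. V_5(5) ≈ 16449.3. The 5-ball is larger.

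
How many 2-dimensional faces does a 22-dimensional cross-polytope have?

f_2(22-orthoplex) = 2^3 · (22 choose 3) = 12320.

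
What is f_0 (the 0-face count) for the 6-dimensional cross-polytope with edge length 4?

Number of 0-faces = 2^(0+1) · C(6,0+1) = 2 · 6 = 12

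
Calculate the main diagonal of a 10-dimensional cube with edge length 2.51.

Diagonal = √10 · 2.51 ≈ 7.93732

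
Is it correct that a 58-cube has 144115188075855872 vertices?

False. The 58-cube has 2^58 = 288230376151711744 vertices.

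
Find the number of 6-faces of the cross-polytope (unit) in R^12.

f_6(12-orthoplex) = 2^7 · (12 choose 7) = 101376.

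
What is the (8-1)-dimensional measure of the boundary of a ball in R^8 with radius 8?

S = n·V_n(r)/r = 8·V_8(8)/8 (volume-to-surface relation), giving 2097152·π^4/3 ≈ 6.80939e+07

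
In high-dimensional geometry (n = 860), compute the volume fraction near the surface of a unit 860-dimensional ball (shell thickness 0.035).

1 - (1-0.035)^860 ≈ 1 - 4.937e-14 ≈ (100 - 4.94e-12)%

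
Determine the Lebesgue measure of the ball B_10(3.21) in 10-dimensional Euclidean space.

V_10(3.21) = π^(10/2) · (3.21)^10 / Γ(10/2 + 1) ≈ 296223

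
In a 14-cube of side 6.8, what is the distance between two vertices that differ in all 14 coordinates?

Diagonal = √14 · 6.8 ≈ 25.4433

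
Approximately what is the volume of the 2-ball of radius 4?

Volume = π^{2/2}·(4)^2/Γ(2) = 16·π ≈ 50.2655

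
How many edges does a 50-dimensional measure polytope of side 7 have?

Number of 1-faces = C(50,1)·2^(50-1) = 50·562949953421312 = 28147497671065600.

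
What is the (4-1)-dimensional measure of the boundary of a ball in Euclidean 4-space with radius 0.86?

S = n·V_n(r)/r = 4·V_4(0.86)/0.86 (volume-to-surface relation), giving 12.5552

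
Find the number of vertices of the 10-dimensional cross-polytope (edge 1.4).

Number of vertices = 2n = 20.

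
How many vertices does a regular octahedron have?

The 3-dimensional cross-polytope has 2n = 2·3 = 6 vertices.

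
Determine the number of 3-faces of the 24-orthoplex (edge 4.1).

Number of 3-faces = 2^(3+1) · C(24,3+1) = 16 · 10626 = 170016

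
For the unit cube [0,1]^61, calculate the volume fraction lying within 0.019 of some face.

1 - (1 - 2·0.019)^61 = 1 - 0.962^61 ≈ 0.905881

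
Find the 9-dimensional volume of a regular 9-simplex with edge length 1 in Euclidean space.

V_9 = √(10) · 1^9 / (9! · 2^(9/2)) ≈ 3.85125e-07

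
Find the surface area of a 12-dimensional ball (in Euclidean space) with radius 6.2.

S = n·V_n(r)/r = 12·V_12(6.2)/6.2 (volume-to-surface relation), giving 8.3379e+09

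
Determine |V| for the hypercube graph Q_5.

An n-cube has 2^n vertices; for n = 5 that is 2^5 = 32.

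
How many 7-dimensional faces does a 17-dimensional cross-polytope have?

Each 7-face is the convex hull of 8 vertices, one chosen as ±e_i from each of 8 distinct axes: 2^8·C(17,8) = 6223360.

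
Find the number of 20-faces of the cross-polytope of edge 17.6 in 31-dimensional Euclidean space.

An n-cross-polytope has 2^(k+1)·C(n,k+1) k-faces. Here 2^21·C(31,21) = 2097152·44352165 = 93013231534080.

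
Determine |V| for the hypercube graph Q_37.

An n-cube has 2^n vertices; for n = 37 that is 2^37 = 137438953472.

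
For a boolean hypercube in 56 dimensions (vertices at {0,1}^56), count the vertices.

The 56-cube has 2^56 = 72057594037927936 vertices.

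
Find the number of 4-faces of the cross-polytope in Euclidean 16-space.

f_4(16-orthoplex) = 2^5 · (16 choose 5) = 139776.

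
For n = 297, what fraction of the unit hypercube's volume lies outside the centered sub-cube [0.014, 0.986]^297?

The inner cube has side 1-2·0.014 = 0.972 and volume (0.972)^297 ≈ 0.0002172, so the shell holds 0.999783 of the volume.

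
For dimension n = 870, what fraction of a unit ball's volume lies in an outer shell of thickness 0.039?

1 - (1-0.039)^870 ≈ 1 - 9.319e-16 ≈ (100 - 8.88e-14)%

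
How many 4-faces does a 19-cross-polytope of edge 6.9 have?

Number of 4-faces = 2^(4+1) · C(19,4+1) = 32 · 11628 = 372096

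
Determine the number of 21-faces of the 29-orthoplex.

Each 21-face is the convex hull of 22 vertices, one chosen as ±e_i from each of 22 distinct axes: 2^22·C(29,22) = 6546385797120.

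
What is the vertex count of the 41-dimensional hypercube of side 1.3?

Each vertex is a binary string of length 41, so there are 2^41 = 2199023255552.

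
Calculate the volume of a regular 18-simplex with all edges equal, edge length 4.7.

V = (4.7^18 / 18!) · √((18+1) / 2^18) ≈ 1.66543e-06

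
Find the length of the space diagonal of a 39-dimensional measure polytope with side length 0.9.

Diagonal = √39 · 0.9 ≈ 5.6205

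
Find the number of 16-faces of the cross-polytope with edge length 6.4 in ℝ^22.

f_16(22-orthoplex) = 2^17 · (22 choose 17) = 3451650048.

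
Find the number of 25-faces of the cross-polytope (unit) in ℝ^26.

f_25(26-orthoplex) = 2^26 · (26 choose 26) = 67108864.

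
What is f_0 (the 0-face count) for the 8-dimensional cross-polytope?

An n-cross-polytope has 2^(k+1)·C(n,k+1) k-faces. Here 2^1·C(8,1) = 2·8 = 16.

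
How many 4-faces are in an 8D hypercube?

An n-cube has C(n,k)·2^(n-k) k-faces. Here C(8,4)·2^4 = 70·16 = 1120.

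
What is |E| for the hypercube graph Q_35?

Number of 1-faces = C(35,1)·2^(35-1) = 35·17179869184 = 601295421440.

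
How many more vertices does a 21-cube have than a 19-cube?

The 21-cube has 2^21 = 2097152 vertices. The 19-cube has 2^19 = 524288 vertices. Difference: 2097152 - 524288 = 1572864.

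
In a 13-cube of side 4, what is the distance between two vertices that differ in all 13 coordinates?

The space diagonal of an n-cube of side s is s√n. Here 4·√13 ≈ 14.4222.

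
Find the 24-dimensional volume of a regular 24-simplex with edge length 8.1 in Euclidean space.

V = (8.1^24 / 24!) · √((24+1) / 2^24) ≈ 1.25183e-05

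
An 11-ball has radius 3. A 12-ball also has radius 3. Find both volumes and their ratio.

V_11(3) ≈ 333763. V_12(3) ≈ 709613. Ratio V_11/V_12 ≈ 0.4703.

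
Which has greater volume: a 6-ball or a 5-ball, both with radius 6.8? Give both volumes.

V_6(6.8) ≈ 510919. V_5(6.8) ≈ 76532. The 6-ball is larger.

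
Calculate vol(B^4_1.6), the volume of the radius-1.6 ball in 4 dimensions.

V_4(1.6) = π^(4/2) · (1.6)^4 / Γ(4/2 + 1) ≈ 32.3407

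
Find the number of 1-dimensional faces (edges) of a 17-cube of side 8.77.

Number of 1-faces = C(17,1)·2^(17-1) = 17·65536 = 1114112.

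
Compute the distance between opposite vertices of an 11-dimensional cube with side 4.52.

d = √(4.52² + 4.52² + ... + 4.52²) [11 terms] = √(11·4.52²) = 4.52√11 ≈ 14.9911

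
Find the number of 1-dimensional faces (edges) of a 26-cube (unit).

An n-cube has n·2^(n-1) edges. With n = 26: 26·33554432 = 872415232.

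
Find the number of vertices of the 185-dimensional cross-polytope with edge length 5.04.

The vertices are ±e_1, ..., ±e_185, so there are 2·185 = 370.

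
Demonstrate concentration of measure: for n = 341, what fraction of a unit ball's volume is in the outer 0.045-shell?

1 - (1-0.045)^341 ≈ 0.9999998482 ≈ 99.999985%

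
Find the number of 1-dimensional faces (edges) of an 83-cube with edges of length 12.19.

Each of the 2^83 = 9671406556917033397649408 vertices has degree 83; total edges = 83·2^83/2 = 401363372112056886002450432.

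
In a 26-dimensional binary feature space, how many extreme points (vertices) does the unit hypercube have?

Number of vertices = 2^26 = 67108864.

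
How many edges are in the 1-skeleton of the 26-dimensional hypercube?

An n-cube has n·2^(n-1) edges. With n = 26: 26·33554432 = 872415232.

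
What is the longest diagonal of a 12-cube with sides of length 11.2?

Diagonal = √12 · 11.2 ≈ 38.7979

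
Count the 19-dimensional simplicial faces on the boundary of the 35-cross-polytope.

Each 19-face is the convex hull of 20 vertices, one chosen as ±e_i from each of 20 distinct axes: 2^20·C(35,20) = 3405715246940160.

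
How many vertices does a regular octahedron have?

The 3-dimensional cross-polytope has 2n = 2·3 = 6 vertices.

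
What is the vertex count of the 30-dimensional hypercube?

Number of vertices = 2^30 = 1073741824.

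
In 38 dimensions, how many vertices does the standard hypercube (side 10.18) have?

Number of vertices = 2^38 = 274877906944.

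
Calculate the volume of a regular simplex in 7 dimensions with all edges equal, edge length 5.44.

V = (5.44^7 / 7!) · √((7+1) / 2^7) ≈ 6.99362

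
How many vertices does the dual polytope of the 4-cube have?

The 4-dimensional cross-polytope has 2n = 2·4 = 8 vertices.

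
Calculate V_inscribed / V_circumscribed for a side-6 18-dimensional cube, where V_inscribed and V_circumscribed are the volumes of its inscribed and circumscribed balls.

V_in / V_out = (r_in/r_out)^18 = (1/√18)^18 = 18^(-18/2) ≈ 5.04136e-12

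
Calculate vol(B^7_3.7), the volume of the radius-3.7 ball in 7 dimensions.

The n-ball volume is π^(n/2)·r^n/Γ(n/2+1). With n=7, r=3.7: V ≈ 44853.1.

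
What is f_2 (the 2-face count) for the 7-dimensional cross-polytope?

Each 2-face is the convex hull of 3 vertices, one chosen as ±e_i from each of 3 distinct axes: 2^3·C(7,3) = 280.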